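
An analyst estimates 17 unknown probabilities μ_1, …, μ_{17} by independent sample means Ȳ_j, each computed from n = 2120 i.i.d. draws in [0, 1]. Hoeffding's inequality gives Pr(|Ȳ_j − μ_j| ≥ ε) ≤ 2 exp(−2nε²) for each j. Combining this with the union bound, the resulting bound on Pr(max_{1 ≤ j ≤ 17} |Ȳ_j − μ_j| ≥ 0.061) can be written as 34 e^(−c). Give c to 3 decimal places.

15.777

Union bound over the 17 events: Pr(max_{1 ≤ j ≤ 17} |Ȳ_j − μ_j| ≥ 0.061) ≤ 17·2·exp(−2nε²) = 34 exp(−2·2120·0.061²).
So c = 2·2120·0.061² = 15.7770.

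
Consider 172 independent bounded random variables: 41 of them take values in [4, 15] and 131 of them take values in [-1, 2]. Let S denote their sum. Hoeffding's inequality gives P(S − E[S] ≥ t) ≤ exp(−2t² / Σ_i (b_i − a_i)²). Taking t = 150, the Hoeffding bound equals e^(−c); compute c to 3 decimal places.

Σ(b_i − a_i)² = 41·11² + 131·3² = 6140.
c = 2t² / 6140 = 2·150² / 6140 = 7.3290.

7.329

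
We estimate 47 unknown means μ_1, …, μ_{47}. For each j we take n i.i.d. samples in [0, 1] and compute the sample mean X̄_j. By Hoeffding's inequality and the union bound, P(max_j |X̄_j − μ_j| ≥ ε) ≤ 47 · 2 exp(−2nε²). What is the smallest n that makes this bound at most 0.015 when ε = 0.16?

171

Need 2·47·exp(−2nε²) ≤ 0.015, i.e. exp(−2nε²) ≤ 0.015/94.
So 2nε² ≥ ln(94/0.015) = 8.743000.
Hence n ≥ 8.743000/(2·0.16²) = 170.762.
The smallest integer n is 171.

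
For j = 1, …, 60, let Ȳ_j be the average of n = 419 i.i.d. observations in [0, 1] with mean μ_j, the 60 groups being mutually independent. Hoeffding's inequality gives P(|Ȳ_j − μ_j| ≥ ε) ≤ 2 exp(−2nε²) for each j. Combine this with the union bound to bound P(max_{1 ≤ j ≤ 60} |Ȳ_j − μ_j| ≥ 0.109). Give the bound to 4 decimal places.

Per-experiment Hoeffding bound: 2·exp(−2·419·0.109²) = 2·exp(−9.95628) = 0.000094858.
Union bound over 60 events: 60·0.000094858 = 0.00569.

0.0057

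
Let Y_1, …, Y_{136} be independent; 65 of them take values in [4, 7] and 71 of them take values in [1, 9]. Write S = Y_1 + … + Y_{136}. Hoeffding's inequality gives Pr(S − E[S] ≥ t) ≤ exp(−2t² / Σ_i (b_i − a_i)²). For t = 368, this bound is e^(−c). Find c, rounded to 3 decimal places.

Σ(b_i − a_i)² = 65·3² + 71·8² = 5129.
c = 2t² / 5129 = 2·368² / 5129 = 52.8072.

52.807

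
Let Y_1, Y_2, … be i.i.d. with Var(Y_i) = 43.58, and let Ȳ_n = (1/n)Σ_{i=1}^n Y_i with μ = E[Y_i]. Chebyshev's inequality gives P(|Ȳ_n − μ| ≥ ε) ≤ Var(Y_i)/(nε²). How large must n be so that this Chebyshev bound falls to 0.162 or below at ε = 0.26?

Require 43.58/(n·0.26²) ≤ 0.162, i.e. n ≥ 43.58/(0.162·0.26²) = 3979.473.
The smallest integer n is 3980.

3980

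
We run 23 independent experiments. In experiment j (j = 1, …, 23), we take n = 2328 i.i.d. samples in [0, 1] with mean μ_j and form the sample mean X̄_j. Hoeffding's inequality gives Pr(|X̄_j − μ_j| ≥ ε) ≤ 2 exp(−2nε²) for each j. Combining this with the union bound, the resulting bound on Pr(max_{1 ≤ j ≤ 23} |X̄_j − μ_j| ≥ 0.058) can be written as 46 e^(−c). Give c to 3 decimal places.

15.663

Union bound over the 23 events: Pr(max_{1 ≤ j ≤ 23} |X̄_j − μ_j| ≥ 0.058) ≤ 23·2·exp(−2nε²) = 46 exp(−2·2328·0.058²).
So c = 2·2328·0.058² = 15.6628.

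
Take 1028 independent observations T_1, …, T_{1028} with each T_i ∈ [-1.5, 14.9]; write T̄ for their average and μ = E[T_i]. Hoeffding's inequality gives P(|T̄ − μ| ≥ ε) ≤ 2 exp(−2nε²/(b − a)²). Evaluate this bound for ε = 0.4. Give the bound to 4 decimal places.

Exponent: 2nε²/(b − a)² = 2·1028·0.4² / 16.4² = 1.22308.
Bound = 2·exp(−1.22308) = 0.58864.

0.5886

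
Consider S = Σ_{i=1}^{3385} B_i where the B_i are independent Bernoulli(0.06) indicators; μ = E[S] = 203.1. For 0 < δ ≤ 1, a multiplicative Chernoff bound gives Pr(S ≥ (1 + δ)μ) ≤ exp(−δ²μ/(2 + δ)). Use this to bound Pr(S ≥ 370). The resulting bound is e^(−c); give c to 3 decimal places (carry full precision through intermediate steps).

48.605

Write 370 = (1 + δ)μ, so δ = 370/203.1 − 1 = 0.8217627…
Then the exponent is δ²μ/(2 + δ) = (370 − μ)² / (μ·(2 + δ)) = 48.605147.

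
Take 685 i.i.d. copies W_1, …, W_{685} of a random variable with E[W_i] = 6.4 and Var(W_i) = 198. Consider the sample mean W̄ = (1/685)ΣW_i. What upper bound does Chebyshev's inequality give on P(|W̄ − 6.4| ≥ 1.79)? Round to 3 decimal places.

Var(W̄) = Var(W_i)/n = 198/685 = 0.28905.
Chebyshev: P(|W̄ − 6.4| ≥ 1.79) ≤ Var(W̄)/(1.79)² = 198/(685·1.79²) = 0.0902.

0.090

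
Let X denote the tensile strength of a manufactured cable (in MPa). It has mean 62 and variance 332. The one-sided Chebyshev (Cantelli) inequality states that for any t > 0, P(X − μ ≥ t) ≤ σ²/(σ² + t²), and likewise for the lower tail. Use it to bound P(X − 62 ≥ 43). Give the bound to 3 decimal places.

Here σ² = 332 and t = 43, so σ² + t² = 2181.
Cantelli's bound: 332/2181 = 0.1522.

0.152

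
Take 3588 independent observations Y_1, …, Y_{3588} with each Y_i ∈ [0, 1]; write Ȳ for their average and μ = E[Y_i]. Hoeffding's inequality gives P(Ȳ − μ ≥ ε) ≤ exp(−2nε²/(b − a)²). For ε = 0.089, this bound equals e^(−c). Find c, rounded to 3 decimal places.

c = 2nε²/(b − a)² = 2·3588·0.089² / 1² = 56.8411.

56.841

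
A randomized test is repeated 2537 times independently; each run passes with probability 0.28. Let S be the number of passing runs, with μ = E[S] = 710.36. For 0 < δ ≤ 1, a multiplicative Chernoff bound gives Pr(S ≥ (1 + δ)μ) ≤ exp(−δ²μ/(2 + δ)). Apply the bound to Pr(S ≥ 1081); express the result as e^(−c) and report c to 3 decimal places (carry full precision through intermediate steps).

Write 1081 = (1 + δ)μ, so δ = 1081/710.36 − 1 = 0.5217636…
Then the exponent is δ²μ/(2 + δ) = (1081 − μ)² / (μ·(2 + δ)) = 76.686992.

76.687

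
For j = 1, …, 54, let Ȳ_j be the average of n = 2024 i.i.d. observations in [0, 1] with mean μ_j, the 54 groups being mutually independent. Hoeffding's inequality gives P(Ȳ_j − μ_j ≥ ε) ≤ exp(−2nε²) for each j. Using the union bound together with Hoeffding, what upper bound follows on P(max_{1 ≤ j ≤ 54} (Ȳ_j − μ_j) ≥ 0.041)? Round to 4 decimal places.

Per-experiment Hoeffding bound: exp(−2·2024·0.041²) = exp(−6.80469) = 0.0011086.
Union bound over 54 events: 54·0.0011086 = 0.05986.

0.0599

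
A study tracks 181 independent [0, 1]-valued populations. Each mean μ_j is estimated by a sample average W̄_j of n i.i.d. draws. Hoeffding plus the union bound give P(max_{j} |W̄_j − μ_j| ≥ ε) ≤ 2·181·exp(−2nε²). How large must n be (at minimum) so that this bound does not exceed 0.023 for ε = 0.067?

Need 2·181·exp(−2nε²) ≤ 0.023, i.e. exp(−2nε²) ≤ 0.023/362.
So 2nε² ≥ ln(362/0.023) = 9.663905.
Hence n ≥ 9.663905/(2·0.067²) = 1076.398.
The smallest integer n is 1077.

1077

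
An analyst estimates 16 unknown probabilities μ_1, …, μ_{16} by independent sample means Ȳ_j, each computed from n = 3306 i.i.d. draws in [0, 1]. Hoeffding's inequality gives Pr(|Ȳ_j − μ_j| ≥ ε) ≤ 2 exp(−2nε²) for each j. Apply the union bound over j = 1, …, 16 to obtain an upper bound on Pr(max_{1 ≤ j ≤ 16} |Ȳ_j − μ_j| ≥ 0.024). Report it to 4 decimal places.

0.7098

Per-experiment Hoeffding bound: 2·exp(−2·3306·0.024²) = 2·exp(−3.80851) = 0.044362.
Union bound over 16 events: 16·0.044362 = 0.70980.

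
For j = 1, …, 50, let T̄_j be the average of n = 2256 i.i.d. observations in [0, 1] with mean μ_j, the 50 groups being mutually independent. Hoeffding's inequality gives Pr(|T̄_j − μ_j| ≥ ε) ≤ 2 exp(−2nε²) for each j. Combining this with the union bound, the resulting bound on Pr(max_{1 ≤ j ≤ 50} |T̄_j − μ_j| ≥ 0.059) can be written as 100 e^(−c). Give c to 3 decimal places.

15.706

Union bound over the 50 events: Pr(max_{1 ≤ j ≤ 50} |T̄_j − μ_j| ≥ 0.059) ≤ 50·2·exp(−2nε²) = 100 exp(−2·2256·0.059²).
So c = 2·2256·0.059² = 15.7063.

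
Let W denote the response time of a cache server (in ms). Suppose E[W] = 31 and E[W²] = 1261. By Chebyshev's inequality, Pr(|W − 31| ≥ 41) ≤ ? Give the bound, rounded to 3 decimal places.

0.178

Var(W) = E[W²] − (E[W])² = 1261 − 961 = 300.
Chebyshev's inequality: Pr(|W − μ| ≥ t) ≤ Var(W)/t² = 300/1681 = 0.1785.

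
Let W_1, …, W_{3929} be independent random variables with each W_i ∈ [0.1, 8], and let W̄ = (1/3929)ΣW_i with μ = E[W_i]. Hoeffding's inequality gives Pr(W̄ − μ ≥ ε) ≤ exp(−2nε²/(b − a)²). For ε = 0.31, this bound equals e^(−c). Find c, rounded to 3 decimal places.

12.100

c = 2nε²/(b − a)² = 2·3929·0.31² / 7.9² = 12.0999.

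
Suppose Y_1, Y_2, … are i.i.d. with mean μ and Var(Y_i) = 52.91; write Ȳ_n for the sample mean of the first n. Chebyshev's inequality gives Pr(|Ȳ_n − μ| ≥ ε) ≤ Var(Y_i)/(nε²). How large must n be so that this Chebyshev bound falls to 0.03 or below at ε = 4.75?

Require 52.91/(n·4.75²) ≤ 0.03, i.e. n ≥ 52.91/(0.03·4.75²) = 78.168.
The smallest integer n is 79.

79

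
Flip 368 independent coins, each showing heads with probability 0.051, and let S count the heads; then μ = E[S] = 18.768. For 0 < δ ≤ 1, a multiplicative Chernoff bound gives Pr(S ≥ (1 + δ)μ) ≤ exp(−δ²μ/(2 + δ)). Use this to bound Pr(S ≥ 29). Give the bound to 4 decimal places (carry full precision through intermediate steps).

0.1117

Write 29 = (1 + δ)μ, so δ = 29/18.768 − 1 = 0.5451833…
Then the exponent is δ²μ/(2 + δ) = (29 − μ)² / (μ·(2 + δ)) = 2.191715.
Bound = exp(−2.191715) = 0.11173.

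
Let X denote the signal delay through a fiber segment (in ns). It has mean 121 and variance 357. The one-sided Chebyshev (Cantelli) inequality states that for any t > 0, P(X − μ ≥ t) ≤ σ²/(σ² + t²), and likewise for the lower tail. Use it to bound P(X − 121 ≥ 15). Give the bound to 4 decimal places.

0.6134

Here σ² = 357 and t = 15, so σ² + t² = 582.
Cantelli's bound: 357/582 = 0.6134.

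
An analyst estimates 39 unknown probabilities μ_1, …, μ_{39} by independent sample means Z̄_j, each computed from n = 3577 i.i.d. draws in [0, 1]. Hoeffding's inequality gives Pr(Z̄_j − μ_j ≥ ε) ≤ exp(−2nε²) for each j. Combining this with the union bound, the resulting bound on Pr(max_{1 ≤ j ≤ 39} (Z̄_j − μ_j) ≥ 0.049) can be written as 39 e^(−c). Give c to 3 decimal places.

Union bound over the 39 events: Pr(max_{1 ≤ j ≤ 39} (Z̄_j − μ_j) ≥ 0.049) ≤ 39·exp(−2nε²) = 39 exp(−2·3577·0.049²).
So c = 2·3577·0.049² = 17.1768.

17.177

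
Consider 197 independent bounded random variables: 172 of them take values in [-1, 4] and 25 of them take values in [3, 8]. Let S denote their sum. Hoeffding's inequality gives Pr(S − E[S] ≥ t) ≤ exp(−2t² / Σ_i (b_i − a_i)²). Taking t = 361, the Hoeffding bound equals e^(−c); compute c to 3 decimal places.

52.922

Σ(b_i − a_i)² = 172·5² + 25·5² = 4925.
c = 2t² / 4925 = 2·361² / 4925 = 52.9222.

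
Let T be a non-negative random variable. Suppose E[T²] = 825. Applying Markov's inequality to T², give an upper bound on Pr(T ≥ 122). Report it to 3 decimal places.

0.055

Since T ≥ 0, the event {T ≥ 122} is the same as {T² ≥ 14884}.
Markov's inequality applied to T² gives Pr(T² ≥ 14884) ≤ E[T²]/14884 = 825/14884 = 0.0554.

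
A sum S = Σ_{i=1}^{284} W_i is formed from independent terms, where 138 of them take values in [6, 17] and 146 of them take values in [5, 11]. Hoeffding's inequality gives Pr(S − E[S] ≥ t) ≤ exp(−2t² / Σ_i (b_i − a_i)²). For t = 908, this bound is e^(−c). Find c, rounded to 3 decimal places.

Σ(b_i − a_i)² = 138·11² + 146·6² = 21954.
c = 2t² / 21954 = 2·908² / 21954 = 75.1083.

75.108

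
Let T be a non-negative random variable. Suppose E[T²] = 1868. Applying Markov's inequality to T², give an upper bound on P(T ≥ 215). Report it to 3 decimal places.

0.040

Since T ≥ 0, the event {T ≥ 215} is the same as {T² ≥ 46225}.
Markov's inequality applied to T² gives P(T² ≥ 46225) ≤ E[T²]/46225 = 1868/46225 = 0.0404.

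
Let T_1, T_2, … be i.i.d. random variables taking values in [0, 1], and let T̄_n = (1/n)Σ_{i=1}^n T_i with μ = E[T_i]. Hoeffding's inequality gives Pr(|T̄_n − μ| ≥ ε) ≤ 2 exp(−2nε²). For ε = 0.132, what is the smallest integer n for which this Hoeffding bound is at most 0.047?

Require 2·exp(−2nε²) ≤ 0.047, i.e. 2nε² ≥ ln(2/0.047) = 3.750755.
So n ≥ 3.750755 / (2·0.132²) = 107.632.
The smallest integer n is 108.

108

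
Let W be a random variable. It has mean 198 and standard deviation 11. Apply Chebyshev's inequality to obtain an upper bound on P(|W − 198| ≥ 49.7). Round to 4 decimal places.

Chebyshev: P(|W − μ| ≥ t) ≤ Var(W)/t².
Var(W) = σ² = 11² = 121.
Bound = 121 / 2470.09 = 0.0490.

0.0490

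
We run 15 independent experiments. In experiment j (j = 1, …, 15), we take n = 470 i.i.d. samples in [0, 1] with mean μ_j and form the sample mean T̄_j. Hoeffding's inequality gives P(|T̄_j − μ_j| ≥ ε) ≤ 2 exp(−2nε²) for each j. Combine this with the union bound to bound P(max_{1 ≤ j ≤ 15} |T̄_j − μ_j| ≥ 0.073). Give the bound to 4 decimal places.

0.2003

Per-experiment Hoeffding bound: 2·exp(−2·470·0.073²) = 2·exp(−5.00926) = 0.013352.
Union bound over 15 events: 15·0.013352 = 0.20028.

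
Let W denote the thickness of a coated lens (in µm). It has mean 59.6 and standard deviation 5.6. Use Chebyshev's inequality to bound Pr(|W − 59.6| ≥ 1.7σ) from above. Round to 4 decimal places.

Chebyshev: Pr(|W − μ| ≥ t) ≤ Var(W)/t².
Var(W) = σ² = 5.6² = 31.36.
t = 1.7·5.6 = 9.52.
Bound = 31.36 / 90.6304 = 0.3460.

0.3460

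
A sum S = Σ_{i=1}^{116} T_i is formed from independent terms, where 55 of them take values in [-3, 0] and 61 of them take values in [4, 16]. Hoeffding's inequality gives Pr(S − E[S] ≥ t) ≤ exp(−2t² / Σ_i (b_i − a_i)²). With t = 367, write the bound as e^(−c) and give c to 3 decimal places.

29.031

Σ(b_i − a_i)² = 55·3² + 61·12² = 9279.
c = 2t² / 9279 = 2·367² / 9279 = 29.0309.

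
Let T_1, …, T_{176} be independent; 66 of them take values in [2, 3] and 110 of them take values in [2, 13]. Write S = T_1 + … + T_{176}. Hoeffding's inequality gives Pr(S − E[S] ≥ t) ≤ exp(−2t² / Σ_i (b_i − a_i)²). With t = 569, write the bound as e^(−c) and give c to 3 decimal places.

48.409

Σ(b_i − a_i)² = 66·1² + 110·11² = 13376.
c = 2t² / 13376 = 2·569² / 13376 = 48.4092.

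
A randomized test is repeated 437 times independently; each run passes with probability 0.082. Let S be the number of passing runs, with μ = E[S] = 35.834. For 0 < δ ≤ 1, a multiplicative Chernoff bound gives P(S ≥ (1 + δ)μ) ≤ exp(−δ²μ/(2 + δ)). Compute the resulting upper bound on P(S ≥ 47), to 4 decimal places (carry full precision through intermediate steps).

0.2220

Write 47 = (1 + δ)μ, so δ = 47/35.834 − 1 = 0.3116035…
Then the exponent is δ²μ/(2 + δ) = (47 − μ)² / (μ·(2 + δ)) = 1.505174.
Bound = exp(−1.505174) = 0.22198.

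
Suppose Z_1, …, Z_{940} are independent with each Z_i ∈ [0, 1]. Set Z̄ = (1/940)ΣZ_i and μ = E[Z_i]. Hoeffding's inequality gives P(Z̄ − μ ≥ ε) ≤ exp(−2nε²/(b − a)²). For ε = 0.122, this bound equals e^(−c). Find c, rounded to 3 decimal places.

27.982

c = 2nε²/(b − a)² = 2·940·0.122² / 1² = 27.9819.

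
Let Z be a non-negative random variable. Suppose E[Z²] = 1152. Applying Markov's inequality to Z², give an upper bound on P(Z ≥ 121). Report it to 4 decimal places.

0.0787

Since Z ≥ 0, the event {Z ≥ 121} is the same as {Z² ≥ 14641}.
Markov's inequality applied to Z² gives P(Z² ≥ 14641) ≤ E[Z²]/14641 = 1152/14641 = 0.0787.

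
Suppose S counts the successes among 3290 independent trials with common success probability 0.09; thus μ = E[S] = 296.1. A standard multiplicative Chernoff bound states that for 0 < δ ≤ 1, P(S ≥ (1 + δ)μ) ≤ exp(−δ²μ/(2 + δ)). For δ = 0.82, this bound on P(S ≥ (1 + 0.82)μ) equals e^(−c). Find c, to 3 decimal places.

70.602

c = δ²μ/(2 + δ) = 0.82²·296.1/(2 + 0.82) = 70.6020.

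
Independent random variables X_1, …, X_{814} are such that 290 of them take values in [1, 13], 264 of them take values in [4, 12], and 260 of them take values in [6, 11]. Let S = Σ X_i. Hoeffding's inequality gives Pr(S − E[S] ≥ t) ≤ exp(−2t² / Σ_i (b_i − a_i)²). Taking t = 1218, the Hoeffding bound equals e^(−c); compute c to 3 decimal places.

45.538

Σ(b_i − a_i)² = 290·12² + 264·8² + 260·5² = 65156.
c = 2t² / 65156 = 2·1218² / 65156 = 45.5376.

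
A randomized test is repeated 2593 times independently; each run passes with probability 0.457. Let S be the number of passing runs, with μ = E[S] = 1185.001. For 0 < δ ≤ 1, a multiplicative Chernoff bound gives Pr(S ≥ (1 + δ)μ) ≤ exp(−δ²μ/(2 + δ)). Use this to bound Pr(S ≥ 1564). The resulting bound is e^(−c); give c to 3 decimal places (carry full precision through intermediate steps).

52.252

Write 1564 = (1 + δ)μ, so δ = 1564/1185.001 − 1 = 0.3198301…
Then the exponent is δ²μ/(2 + δ) = (1564 − μ)² / (μ·(2 + δ)) = 52.251797.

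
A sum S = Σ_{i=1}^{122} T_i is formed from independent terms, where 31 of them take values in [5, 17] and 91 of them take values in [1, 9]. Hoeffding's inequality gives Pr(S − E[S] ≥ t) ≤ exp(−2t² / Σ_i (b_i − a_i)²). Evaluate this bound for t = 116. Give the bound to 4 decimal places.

0.0731

Σ(b_i − a_i)² = 31·12² + 91·8² = 10288.
Exponent = 2·116² / 10288 = 2.61586.
Bound = exp(−2.61586) = 0.07310.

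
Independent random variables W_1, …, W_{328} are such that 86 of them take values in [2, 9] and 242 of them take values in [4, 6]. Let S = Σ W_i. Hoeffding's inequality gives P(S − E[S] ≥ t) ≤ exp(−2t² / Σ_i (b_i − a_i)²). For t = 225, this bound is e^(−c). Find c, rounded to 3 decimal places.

Σ(b_i − a_i)² = 86·7² + 242·2² = 5182.
c = 2t² / 5182 = 2·225² / 5182 = 19.5388.

19.539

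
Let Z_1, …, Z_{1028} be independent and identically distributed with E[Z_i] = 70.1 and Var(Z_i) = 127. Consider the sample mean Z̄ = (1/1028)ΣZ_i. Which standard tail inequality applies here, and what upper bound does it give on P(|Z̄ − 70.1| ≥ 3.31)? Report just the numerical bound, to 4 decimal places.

0.0113

With mean and variance of each term known, Chebyshev's inequality bounds the deviation of the sum (or sample mean).
Var(Z̄) = Var(Z_i)/n = 127/1028 = 0.12354.
Chebyshev: P(|Z̄ − 70.1| ≥ 3.31) ≤ Var(Z̄)/(3.31)² = 127/(1028·3.31²) = 0.0113.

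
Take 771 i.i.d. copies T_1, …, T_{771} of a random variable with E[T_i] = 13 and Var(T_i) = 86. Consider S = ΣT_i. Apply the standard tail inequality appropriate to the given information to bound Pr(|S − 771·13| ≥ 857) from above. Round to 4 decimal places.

0.0903

With mean and variance of each term known, Chebyshev's inequality bounds the deviation of the sum (or sample mean).
Var(S) = n·Var(T_i) = 771·86 = 66306.
Chebyshev: Pr(|S − 771·13| ≥ 857) ≤ Var(S)/857² = 66306/734449 = 0.0903.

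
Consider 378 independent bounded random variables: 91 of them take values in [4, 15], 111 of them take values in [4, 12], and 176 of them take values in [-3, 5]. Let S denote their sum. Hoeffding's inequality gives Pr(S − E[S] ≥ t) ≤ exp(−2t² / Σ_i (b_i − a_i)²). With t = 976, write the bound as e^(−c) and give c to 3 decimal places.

64.847

Σ(b_i − a_i)² = 91·11² + 111·8² + 176·8² = 29379.
c = 2t² / 29379 = 2·976² / 29379 = 64.8474.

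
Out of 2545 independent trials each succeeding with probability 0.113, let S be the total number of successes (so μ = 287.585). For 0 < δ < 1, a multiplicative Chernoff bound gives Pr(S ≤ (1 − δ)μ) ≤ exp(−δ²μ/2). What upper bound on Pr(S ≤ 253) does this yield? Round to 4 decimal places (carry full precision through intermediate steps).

Write 253 = (1 − δ)μ, so δ = 1 − 253/287.585 = 0.1202601…
Then the exponent is δ²μ/2 = (μ − 253)²/(2μ) = 2.079598.
Bound = exp(−2.079598) = 0.12498.

0.1250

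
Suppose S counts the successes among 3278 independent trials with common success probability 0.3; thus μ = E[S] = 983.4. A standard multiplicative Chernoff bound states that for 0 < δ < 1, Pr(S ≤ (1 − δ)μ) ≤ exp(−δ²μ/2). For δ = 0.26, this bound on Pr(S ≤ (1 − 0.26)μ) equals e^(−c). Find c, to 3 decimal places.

33.239

c = δ²μ/2 = 0.26²·983.4/2 = 33.2389.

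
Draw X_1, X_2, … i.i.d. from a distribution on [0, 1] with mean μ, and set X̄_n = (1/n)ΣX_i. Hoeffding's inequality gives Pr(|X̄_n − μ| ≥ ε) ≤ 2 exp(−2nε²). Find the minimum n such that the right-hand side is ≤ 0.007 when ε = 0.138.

149

Require 2·exp(−2nε²) ≤ 0.007, i.e. 2nε² ≥ ln(2/0.007) = 5.654992.
So n ≥ 5.654992 / (2·0.138²) = 148.472.
The smallest integer n is 149.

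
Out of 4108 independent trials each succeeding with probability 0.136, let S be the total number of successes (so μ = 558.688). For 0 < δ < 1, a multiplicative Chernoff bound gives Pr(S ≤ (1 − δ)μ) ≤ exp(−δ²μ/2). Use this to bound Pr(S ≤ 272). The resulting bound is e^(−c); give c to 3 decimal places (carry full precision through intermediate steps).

73.556

Write 272 = (1 − δ)μ, so δ = 1 − 272/558.688 = 0.5131451…
Then the exponent is δ²μ/2 = (μ − 272)²/(2μ) = 73.556269.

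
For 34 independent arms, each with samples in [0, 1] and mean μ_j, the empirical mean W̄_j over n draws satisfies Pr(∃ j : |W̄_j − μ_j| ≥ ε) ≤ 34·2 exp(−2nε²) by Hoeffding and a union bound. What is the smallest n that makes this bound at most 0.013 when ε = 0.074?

Need 2·34·exp(−2nε²) ≤ 0.013, i.e. exp(−2nε²) ≤ 0.013/68.
So 2nε² ≥ ln(68/0.013) = 8.562314.
Hence n ≥ 8.562314/(2·0.074²) = 781.804.
The smallest integer n is 782.

782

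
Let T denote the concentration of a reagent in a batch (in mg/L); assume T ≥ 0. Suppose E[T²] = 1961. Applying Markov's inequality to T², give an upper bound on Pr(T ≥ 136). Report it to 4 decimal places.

Since T ≥ 0, the event {T ≥ 136} is the same as {T² ≥ 18496}.
Markov's inequality applied to T² gives Pr(T² ≥ 18496) ≤ E[T²]/18496 = 1961/18496 = 0.1060.

0.1060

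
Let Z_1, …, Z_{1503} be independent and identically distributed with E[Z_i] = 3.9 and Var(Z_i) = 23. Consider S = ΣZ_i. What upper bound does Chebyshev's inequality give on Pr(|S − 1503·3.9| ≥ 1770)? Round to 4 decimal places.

Var(S) = n·Var(Z_i) = 1503·23 = 34569.
Chebyshev: Pr(|S − 1503·3.9| ≥ 1770) ≤ Var(S)/1770² = 34569/3132900 = 0.0110.

0.0110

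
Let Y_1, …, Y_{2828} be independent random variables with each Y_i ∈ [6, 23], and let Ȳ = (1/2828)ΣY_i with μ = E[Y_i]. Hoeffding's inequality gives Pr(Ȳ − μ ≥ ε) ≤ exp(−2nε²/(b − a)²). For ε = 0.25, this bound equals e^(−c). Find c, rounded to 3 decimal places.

c = 2nε²/(b − a)² = 2·2828·0.25² / 17² = 1.2232.

1.223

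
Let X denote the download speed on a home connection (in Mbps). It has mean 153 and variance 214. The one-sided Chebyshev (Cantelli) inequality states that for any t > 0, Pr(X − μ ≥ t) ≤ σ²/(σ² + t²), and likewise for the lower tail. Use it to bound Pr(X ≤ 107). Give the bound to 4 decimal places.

Here σ² = 214 and t = 46, so σ² + t² = 2330.
Cantelli's bound: 214/2330 = 0.0918.

0.0918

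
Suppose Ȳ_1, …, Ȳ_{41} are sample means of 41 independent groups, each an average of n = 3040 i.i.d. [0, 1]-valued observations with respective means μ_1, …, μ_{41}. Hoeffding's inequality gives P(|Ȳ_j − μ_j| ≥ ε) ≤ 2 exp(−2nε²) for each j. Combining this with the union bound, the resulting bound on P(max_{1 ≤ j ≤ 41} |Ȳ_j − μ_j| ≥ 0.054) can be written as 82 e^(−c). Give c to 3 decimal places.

Union bound over the 41 events: P(max_{1 ≤ j ≤ 41} |Ȳ_j − μ_j| ≥ 0.054) ≤ 41·2·exp(−2nε²) = 82 exp(−2·3040·0.054²).
So c = 2·3040·0.054² = 17.7293.

17.729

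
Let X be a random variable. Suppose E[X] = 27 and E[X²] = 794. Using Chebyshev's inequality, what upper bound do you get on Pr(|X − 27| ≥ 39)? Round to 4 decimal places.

0.0427

Var(X) = E[X²] − (E[X])² = 794 − 729 = 65.
Chebyshev's inequality: Pr(|X − μ| ≥ t) ≤ Var(X)/t² = 65/1521 = 0.0427.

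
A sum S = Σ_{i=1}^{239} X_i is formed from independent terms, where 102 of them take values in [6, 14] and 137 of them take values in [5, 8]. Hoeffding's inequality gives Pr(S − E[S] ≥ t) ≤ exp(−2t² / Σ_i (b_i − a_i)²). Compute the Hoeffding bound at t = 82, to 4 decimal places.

Σ(b_i − a_i)² = 102·8² + 137·3² = 7761.
Exponent = 2·82² / 7761 = 1.73277.
Bound = exp(−1.73277) = 0.17679.

0.1768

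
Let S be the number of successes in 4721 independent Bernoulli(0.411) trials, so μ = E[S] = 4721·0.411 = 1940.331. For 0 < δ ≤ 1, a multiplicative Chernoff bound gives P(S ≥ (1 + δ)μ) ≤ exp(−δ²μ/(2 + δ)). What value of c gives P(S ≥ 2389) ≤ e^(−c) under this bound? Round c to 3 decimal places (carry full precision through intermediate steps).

Write 2389 = (1 + δ)μ, so δ = 2389/1940.331 − 1 = 0.2312332…
Then the exponent is δ²μ/(2 + δ) = (2389 − μ)² / (μ·(2 + δ)) = 46.497686.

46.498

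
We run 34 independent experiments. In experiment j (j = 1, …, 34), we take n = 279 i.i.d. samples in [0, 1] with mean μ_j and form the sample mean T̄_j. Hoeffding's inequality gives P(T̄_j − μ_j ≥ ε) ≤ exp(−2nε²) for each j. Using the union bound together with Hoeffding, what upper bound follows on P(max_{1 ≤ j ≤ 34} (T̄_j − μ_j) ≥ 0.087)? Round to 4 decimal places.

Per-experiment Hoeffding bound: exp(−2·279·0.087²) = exp(−4.22350) = 0.014647.
Union bound over 34 events: 34·0.014647 = 0.49801.

0.4980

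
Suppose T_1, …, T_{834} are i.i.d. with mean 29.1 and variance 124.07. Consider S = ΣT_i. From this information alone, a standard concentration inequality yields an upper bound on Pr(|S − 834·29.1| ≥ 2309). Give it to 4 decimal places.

With mean and variance of each term known, Chebyshev's inequality bounds the deviation of the sum (or sample mean).
Var(S) = n·Var(T_i) = 834·124.07 = 103474.38.
Chebyshev: Pr(|S − 834·29.1| ≥ 2309) ≤ Var(S)/2309² = 103474.38/5331481 = 0.0194.

0.0194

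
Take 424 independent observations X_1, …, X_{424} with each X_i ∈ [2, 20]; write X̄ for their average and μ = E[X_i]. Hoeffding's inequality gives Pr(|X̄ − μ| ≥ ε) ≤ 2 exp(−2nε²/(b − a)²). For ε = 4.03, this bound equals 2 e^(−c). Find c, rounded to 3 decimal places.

c = 2nε²/(b − a)² = 2·424·4.03² / 18² = 42.5070.

42.507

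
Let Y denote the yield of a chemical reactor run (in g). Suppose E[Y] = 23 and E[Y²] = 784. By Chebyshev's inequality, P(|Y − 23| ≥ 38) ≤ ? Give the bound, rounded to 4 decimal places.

Var(Y) = E[Y²] − (E[Y])² = 784 − 529 = 255.
Chebyshev's inequality: P(|Y − μ| ≥ t) ≤ Var(Y)/t² = 255/1444 = 0.1766.

0.1766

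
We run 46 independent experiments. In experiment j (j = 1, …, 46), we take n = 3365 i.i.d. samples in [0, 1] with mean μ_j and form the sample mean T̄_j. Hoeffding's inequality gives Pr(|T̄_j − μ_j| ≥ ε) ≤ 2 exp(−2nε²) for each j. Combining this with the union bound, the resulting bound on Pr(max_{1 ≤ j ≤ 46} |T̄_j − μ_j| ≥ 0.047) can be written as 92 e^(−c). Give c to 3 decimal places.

14.867

Union bound over the 46 events: Pr(max_{1 ≤ j ≤ 46} |T̄_j − μ_j| ≥ 0.047) ≤ 46·2·exp(−2nε²) = 92 exp(−2·3365·0.047²).
So c = 2·3365·0.047² = 14.8666.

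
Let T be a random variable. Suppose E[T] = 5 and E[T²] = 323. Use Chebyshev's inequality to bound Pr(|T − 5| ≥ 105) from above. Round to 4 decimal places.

Var(T) = E[T²] − (E[T])² = 323 − 25 = 298.
Chebyshev's inequality: Pr(|T − μ| ≥ t) ≤ Var(T)/t² = 298/11025 = 0.0270.

0.0270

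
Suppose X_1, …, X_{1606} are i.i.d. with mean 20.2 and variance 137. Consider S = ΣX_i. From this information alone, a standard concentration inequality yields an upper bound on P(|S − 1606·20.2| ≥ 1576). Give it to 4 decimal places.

0.0886

With mean and variance of each term known, Chebyshev's inequality bounds the deviation of the sum (or sample mean).
Var(S) = n·Var(X_i) = 1606·137 = 220022.
Chebyshev: P(|S − 1606·20.2| ≥ 1576) ≤ Var(S)/1576² = 220022/2483776 = 0.0886.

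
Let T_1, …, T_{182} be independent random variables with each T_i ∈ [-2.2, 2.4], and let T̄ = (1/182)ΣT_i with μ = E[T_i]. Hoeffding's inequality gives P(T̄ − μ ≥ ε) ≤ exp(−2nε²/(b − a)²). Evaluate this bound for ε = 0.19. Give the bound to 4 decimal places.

Exponent: 2nε²/(b − a)² = 2·182·0.19² / 4.6² = 0.62100.
Bound = exp(−0.62100) = 0.53741.

0.5374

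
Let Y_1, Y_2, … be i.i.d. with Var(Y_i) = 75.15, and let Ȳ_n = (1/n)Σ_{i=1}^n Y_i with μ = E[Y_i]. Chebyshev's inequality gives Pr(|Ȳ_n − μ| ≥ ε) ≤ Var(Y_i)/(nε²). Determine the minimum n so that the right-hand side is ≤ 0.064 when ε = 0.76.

Require 75.15/(n·0.76²) ≤ 0.064, i.e. n ≥ 75.15/(0.064·0.76²) = 2032.927.
The smallest integer n is 2033.

2033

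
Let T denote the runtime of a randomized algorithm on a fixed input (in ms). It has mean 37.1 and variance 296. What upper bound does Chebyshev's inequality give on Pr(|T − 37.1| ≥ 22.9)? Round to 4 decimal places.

Chebyshev: Pr(|T − μ| ≥ t) ≤ Var(T)/t².
Bound = 296 / 524.41 = 0.5644.

0.5644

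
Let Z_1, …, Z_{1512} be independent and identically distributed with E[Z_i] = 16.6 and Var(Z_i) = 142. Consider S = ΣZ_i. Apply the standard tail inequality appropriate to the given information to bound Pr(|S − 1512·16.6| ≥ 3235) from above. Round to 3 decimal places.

With mean and variance of each term known, Chebyshev's inequality bounds the deviation of the sum (or sample mean).
Var(S) = n·Var(Z_i) = 1512·142 = 214704.
Chebyshev: Pr(|S − 1512·16.6| ≥ 3235) ≤ Var(S)/3235² = 214704/10465225 = 0.0205.

0.021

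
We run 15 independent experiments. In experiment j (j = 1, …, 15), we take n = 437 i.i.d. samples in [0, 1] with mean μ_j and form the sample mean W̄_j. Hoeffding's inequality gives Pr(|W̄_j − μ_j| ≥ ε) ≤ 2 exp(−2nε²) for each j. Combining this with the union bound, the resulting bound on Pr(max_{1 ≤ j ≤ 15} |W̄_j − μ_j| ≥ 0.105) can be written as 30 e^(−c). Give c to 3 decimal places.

9.636

Union bound over the 15 events: Pr(max_{1 ≤ j ≤ 15} |W̄_j − μ_j| ≥ 0.105) ≤ 15·2·exp(−2nε²) = 30 exp(−2·437·0.105²).
So c = 2·437·0.105² = 9.6358.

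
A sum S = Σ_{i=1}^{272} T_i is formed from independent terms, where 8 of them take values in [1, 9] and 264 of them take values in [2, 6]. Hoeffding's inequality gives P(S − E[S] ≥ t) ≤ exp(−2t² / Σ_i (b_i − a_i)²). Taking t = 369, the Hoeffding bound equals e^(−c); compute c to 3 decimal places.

57.500

Σ(b_i − a_i)² = 8·8² + 264·4² = 4736.
c = 2t² / 4736 = 2·369² / 4736 = 57.5004.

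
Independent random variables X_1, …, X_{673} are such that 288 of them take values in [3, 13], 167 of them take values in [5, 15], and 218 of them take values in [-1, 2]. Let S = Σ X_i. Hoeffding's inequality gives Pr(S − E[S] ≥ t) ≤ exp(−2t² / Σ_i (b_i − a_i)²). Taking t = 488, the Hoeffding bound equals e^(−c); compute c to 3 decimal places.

10.035

Σ(b_i − a_i)² = 288·10² + 167·10² + 218·3² = 47462.
c = 2t² / 47462 = 2·488² / 47462 = 10.0351.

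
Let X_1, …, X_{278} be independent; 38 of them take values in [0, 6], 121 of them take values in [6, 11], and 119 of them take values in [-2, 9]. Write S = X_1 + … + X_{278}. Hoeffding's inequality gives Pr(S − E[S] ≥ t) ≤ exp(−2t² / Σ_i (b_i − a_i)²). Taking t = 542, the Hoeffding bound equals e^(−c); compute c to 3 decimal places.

31.265

Σ(b_i − a_i)² = 38·6² + 121·5² + 119·11² = 18792.
c = 2t² / 18792 = 2·542² / 18792 = 31.2648.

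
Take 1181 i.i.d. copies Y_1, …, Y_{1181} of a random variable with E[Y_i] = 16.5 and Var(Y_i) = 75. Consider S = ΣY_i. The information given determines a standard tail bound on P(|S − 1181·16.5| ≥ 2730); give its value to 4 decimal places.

With mean and variance of each term known, Chebyshev's inequality bounds the deviation of the sum (or sample mean).
Var(S) = n·Var(Y_i) = 1181·75 = 88575.
Chebyshev: P(|S − 1181·16.5| ≥ 2730) ≤ Var(S)/2730² = 88575/7452900 = 0.0119.

0.0119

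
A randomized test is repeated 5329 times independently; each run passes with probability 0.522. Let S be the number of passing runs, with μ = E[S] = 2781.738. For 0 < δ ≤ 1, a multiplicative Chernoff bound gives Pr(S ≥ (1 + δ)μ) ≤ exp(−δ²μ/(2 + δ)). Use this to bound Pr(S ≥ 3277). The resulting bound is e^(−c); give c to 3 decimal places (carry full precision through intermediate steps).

40.484

Write 3277 = (1 + δ)μ, so δ = 3277/2781.738 − 1 = 0.1780405…
Then the exponent is δ²μ/(2 + δ) = (3277 − μ)² / (μ·(2 + δ)) = 40.484413.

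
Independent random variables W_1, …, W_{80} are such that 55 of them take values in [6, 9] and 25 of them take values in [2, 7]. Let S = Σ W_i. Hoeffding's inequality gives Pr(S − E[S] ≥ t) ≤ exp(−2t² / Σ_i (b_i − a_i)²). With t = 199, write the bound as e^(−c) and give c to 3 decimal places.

70.716

Σ(b_i − a_i)² = 55·3² + 25·5² = 1120.
c = 2t² / 1120 = 2·199² / 1120 = 70.7161.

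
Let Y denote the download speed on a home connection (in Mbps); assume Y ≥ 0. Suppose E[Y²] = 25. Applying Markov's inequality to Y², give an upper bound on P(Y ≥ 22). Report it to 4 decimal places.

0.0517

Since Y ≥ 0, the event {Y ≥ 22} is the same as {Y² ≥ 484}.
Markov's inequality applied to Y² gives P(Y² ≥ 484) ≤ E[Y²]/484 = 25/484 = 0.0517.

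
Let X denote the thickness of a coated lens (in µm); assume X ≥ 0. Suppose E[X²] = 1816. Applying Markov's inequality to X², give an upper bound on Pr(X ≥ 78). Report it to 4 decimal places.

Since X ≥ 0, the event {X ≥ 78} is the same as {X² ≥ 6084}.
Markov's inequality applied to X² gives Pr(X² ≥ 6084) ≤ E[X²]/6084 = 1816/6084 = 0.2985.

0.2985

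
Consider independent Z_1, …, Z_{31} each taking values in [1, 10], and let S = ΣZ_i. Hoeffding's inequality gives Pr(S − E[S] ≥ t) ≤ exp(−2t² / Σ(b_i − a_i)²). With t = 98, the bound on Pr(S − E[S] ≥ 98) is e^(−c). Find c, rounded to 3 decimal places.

Σ(b_i − a_i)² = 31·(9)² = 2511.
c = 2t²/2511 = 2·98²/2511 = 7.6495.

7.650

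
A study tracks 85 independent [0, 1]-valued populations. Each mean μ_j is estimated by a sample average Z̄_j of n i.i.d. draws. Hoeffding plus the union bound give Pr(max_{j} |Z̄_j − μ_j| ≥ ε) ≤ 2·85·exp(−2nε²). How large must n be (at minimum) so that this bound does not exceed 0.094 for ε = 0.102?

361

Need 2·85·exp(−2nε²) ≤ 0.094, i.e. exp(−2nε²) ≤ 0.094/170.
So 2nε² ≥ ln(170/0.094) = 7.500259.
Hence n ≥ 7.500259/(2·0.102²) = 360.451.
The smallest integer n is 361.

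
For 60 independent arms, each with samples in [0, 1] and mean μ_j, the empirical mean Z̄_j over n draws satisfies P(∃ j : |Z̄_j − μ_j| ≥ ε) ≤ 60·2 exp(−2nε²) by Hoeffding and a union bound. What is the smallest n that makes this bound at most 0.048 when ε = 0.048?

Need 2·60·exp(−2nε²) ≤ 0.048, i.e. exp(−2nε²) ≤ 0.048/120.
So 2nε² ≥ ln(120/0.048) = 7.824046.
Hence n ≥ 7.824046/(2·0.048²) = 1697.927.
The smallest integer n is 1698.

1698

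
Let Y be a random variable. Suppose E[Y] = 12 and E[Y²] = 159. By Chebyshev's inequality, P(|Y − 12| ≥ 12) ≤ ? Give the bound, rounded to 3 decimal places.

0.104

Var(Y) = E[Y²] − (E[Y])² = 159 − 144 = 15.
Chebyshev's inequality: P(|Y − μ| ≥ t) ≤ Var(Y)/t² = 15/144 = 0.1042.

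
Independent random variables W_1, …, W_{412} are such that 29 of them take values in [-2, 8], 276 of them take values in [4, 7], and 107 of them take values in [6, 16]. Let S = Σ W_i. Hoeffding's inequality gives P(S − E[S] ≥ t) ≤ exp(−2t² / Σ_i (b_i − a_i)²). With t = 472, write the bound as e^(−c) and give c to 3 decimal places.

Σ(b_i − a_i)² = 29·10² + 276·3² + 107·10² = 16084.
c = 2t² / 16084 = 2·472² / 16084 = 27.7026.

27.703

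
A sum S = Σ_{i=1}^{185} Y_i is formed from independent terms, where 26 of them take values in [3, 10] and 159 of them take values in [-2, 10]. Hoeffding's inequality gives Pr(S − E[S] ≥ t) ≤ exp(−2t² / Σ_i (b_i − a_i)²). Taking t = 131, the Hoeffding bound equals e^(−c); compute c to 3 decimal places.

Σ(b_i − a_i)² = 26·7² + 159·12² = 24170.
c = 2t² / 24170 = 2·131² / 24170 = 1.4200.

1.420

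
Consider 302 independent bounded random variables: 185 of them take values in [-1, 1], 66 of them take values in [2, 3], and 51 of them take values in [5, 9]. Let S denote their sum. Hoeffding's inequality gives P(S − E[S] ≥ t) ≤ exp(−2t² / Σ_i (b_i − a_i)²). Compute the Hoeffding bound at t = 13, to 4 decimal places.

0.8119

Σ(b_i − a_i)² = 185·2² + 66·1² + 51·4² = 1622.
Exponent = 2·13² / 1622 = 0.20838.
Bound = exp(−0.20838) = 0.81189.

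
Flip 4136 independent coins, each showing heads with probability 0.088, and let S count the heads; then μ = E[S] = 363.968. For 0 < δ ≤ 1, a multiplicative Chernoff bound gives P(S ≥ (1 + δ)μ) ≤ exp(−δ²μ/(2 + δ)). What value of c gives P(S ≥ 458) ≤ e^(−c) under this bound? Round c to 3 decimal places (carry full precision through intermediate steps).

Write 458 = (1 + δ)μ, so δ = 458/363.968 − 1 = 0.2583524…
Then the exponent is δ²μ/(2 + δ) = (458 − μ)² / (μ·(2 + δ)) = 10.757130.

10.757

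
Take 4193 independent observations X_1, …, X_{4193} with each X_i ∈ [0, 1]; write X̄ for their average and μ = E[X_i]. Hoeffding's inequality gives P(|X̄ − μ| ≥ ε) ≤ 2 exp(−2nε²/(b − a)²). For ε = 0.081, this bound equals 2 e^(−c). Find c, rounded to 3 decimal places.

55.021

c = 2nε²/(b − a)² = 2·4193·0.081² / 1² = 55.0205.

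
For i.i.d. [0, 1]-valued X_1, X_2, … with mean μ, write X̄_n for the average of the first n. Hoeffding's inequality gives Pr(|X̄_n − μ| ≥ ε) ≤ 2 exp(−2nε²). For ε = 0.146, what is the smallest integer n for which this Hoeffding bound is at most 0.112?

68

Require 2·exp(−2nε²) ≤ 0.112, i.e. 2nε² ≥ ln(2/0.112) = 2.882404.
So n ≥ 2.882404 / (2·0.146²) = 67.611.
The smallest integer n is 68.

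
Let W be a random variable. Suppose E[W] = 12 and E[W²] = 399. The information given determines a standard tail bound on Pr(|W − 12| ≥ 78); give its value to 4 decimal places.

0.0419

The first two moments determine the variance, so Chebyshev's inequality is the sharpest standard bound available.
Var(W) = E[W²] − (E[W])² = 399 − 144 = 255.
Chebyshev's inequality: Pr(|W − μ| ≥ t) ≤ Var(W)/t² = 255/6084 = 0.0419.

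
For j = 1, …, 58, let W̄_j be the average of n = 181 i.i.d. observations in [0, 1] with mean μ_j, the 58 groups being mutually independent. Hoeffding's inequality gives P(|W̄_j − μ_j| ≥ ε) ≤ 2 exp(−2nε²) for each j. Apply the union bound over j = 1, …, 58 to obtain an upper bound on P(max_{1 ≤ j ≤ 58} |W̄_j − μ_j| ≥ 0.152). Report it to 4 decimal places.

Per-experiment Hoeffding bound: 2·exp(−2·181·0.152²) = 2·exp(−8.36365) = 0.00046638.
Union bound over 58 events: 58·0.00046638 = 0.02705.

0.0271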